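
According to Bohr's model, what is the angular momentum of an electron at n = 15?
1.5819e-33 J·s (or 15ℏ)

In the Bohr model, angular momentum is quantized:
L = nℏ

where ℏ = h/(2π) = 1.054572e-34 J·s

For n = 15:
L = 15 × 1.054572e-34 J·s
L = 1.5819e-33 J·s

This can also be written as L = 15ℏ.
The angular momentum is an integer multiple of the reduced Planck constant.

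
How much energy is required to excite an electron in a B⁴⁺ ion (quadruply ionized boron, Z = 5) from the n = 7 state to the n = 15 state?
5.42994 eV

The energy levels of a hydrogen-like atom are E_n = -13.6057 Z² eV / n².

Energy at n = 7: E_7 = -13.6057 × 5² / 7² = -6.94168367 eV
Energy at n = 15: E_15 = -13.6057 × 5² / 15² = -1.51174444 eV

The excitation energy is the difference:
ΔE = E_15 - E_7
ΔE = -1.51174444 - (-6.94168367)
ΔE = 5.42994 eV

Since this is positive, energy must be absorbed (photon absorption).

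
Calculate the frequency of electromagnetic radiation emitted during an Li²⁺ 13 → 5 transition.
1.01e+15 Hz

First, find the transition energy:
E_13 = -13.6057 × 3² / 13² = -0.72456 eV
E_5 = -13.6057 × 3² / 5² = -4.89805 eV
|ΔE| = |E_5 - E_13| = 4.17349 eV

Convert to Joules: E = 4.17349 eV × (1.602177 × 10⁻¹⁹ J/eV) = 6.6867e-19 J

Using E = hf:
f = E/h = 6.6867e-19 J / (6.62607 × 10⁻³⁴ J·s)
f = 1.01e+15 Hz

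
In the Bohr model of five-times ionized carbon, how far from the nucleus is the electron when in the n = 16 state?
2.2578 nm (or 22.5782 Å)

The Bohr radius formula is:
r_n = n² a₀ / Z

where a₀ = 0.0529177 nm is the Bohr radius.

For C⁵⁺ (Z = 6) at n = 16:
r_16 = 16² × 0.0529177 nm / 6
r_16 = 256 × 0.0529177 nm / 6
r_16 = 13.54693 nm / 6
r_16 = 2.2578 nm

The electron orbits at approximately 2.2578 nm from the nucleus.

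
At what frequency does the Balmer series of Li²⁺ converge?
7.40215e+15 Hz

The series limit corresponds to the transition from n = ∞ to n = 2.
This is the highest energy (shortest wavelength) transition in the Balmer series.

E_∞ = 0 eV
E_2 = -13.6057 × 3² / 2² = -30.6128250 eV

Energy at series limit:
ΔE = E_∞ - E_2 = 0 - (-30.6128250) = 30.6128250 eV
E = 30.6128250 eV × (1.602177 × 10⁻¹⁹ J/eV) = 4.9047164e-18 J
f = E/h = 4.9047164e-18 J / (6.62607 × 10⁻³⁴ J·s) = 7.40215e+15 Hz

This energy equals the ionization energy from the n = 2 state of Li²⁺.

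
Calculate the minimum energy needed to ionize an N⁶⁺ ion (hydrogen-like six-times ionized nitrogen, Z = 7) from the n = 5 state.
26.66717 eV

The ionization energy is the energy needed to remove the electron completely (n → ∞).

For a hydrogen-like ion with Z = 7, E_n = -13.6057 Z² / n² eV.

At n = 5: E_5 = -13.6057 × 7² / 5² = -26.66717200 eV
At n = ∞: E_∞ = 0 eV

Ionization energy = E_∞ - E_5 = 0 - (-26.66717200) = 26.66717200 eV
Ionization energy ≈ 26.66717 eV

This is also called the binding energy of the electron in state n = 5.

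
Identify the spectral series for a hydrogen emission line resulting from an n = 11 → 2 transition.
Balmer series

The spectral series in hydrogen are named based on the final (lower) energy level:
- Lyman series: n_final = 1 (ultraviolet)
- Balmer series: n_final = 2 (visible/near-UV)
- Paschen series: n_final = 3 (infrared)
- Brackett series: n_final = 4 (infrared)
- Pfund series: n_final = 5 (far infrared)

Since this transition ends at n = 2, it belongs to the Balmer series.

For reference, this 11 → 2 line has photon energy
ΔE = 13.6057 eV × (1/2² - 1/11²) = 3.28898120 eV,
corresponding to wavelength λ = hc/ΔE = 1239.84 eV·nm / 3.28898120 eV = 376.9678 nm in the visible/near-UV region.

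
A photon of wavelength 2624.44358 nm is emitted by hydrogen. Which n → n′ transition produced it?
n = 6 → n = 4

First, find the photon energy from the wavelength (hc = 1239.84 eV·nm):
E = hc/λ = 1239.84 eV·nm / 2624.44358 nm = 0.47242014 eV

The energy levels of hydrogen satisfy E_n = -13.6057 / n² eV, so an emission n_i → n_f releases
ΔE = 13.6057 × (1/n_f² − 1/n_i²) eV.

Setting ΔE equal to the photon energy:
1/n_f² − 1/n_i² = 0.47242014 / 13.6057 = 0.034722222

Since 1/n_i² must be positive, we need 1/n_f² > 0.034722222, i.e. n_f ≤ 5. For each allowed n_f, solve n_i = (1/n_f² − 0.034722222)^(−1/2) and check whether it is a whole number:
  n_f = 1: 1/n_i² = 1.000000000 − 0.034722222 = 0.965277778 → n_i = 1.018  (not an integer) ✗
  n_f = 2: 1/n_i² = 0.250000000 − 0.034722222 = 0.215277778 → n_i = 2.155  (not an integer) ✗
  n_f = 3: 1/n_i² = 0.111111111 − 0.034722222 = 0.076388889 → n_i = 3.618  (not an integer) ✗
  n_f = 4: 1/n_i² = 0.062500000 − 0.034722222 = 0.027777778 → n_i = 6.000  → integer, n_i = 6 ✓
  n_f = 5: 1/n_i² = 0.040000000 − 0.034722222 = 0.005277778 → n_i = 13.765  (not an integer) ✗

Only n_f = 4 gives an integer upper level, n_i = 6.

The transition is from n = 6 to n = 4 (emission).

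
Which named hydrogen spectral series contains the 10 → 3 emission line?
Paschen series

The spectral series in hydrogen are named based on the final (lower) energy level:
- Lyman series: n_final = 1 (ultraviolet)
- Balmer series: n_final = 2 (visible/near-UV)
- Paschen series: n_final = 3 (infrared)
- Brackett series: n_final = 4 (infrared)
- Pfund series: n_final = 5 (far infrared)

Since this transition ends at n = 3, it belongs to the Paschen series.

For reference, this 10 → 3 line has photon energy
ΔE = 13.6057 eV × (1/3² - 1/10²) = 1.3756874444 eV,
corresponding to wavelength λ = hc/ΔE = 1239.84 eV·nm / 1.3756874444 eV = 901.251229 nm in the infrared region.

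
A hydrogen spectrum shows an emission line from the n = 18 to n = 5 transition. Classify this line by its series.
Pfund series

The spectral series in hydrogen are named based on the final (lower) energy level:
- Lyman series: n_final = 1 (ultraviolet)
- Balmer series: n_final = 2 (visible/near-UV)
- Paschen series: n_final = 3 (infrared)
- Brackett series: n_final = 4 (infrared)
- Pfund series: n_final = 5 (far infrared)

Since this transition ends at n = 5, it belongs to the Pfund series.

For reference, this 18 → 5 line has photon energy
ΔE = 13.6057 eV × (1/5² - 1/18²) = 0.5022350988 eV,
corresponding to wavelength λ = hc/ΔE = 1239.84 eV·nm / 0.5022350988 eV = 2468.6447 nm in the far infrared region.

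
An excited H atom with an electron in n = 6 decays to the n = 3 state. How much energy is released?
1.133808 eV

The energy levels are E_n = -13.6057 eV / n².

Energy at n = 6: E_6 = -13.6057 / 6² = -0.377936111 eV
Energy at n = 3: E_3 = -13.6057 / 3² = -1.511744444 eV

For emission (electron falling to lower state), the photon energy is:
E_photon = E_6 - E_3 = |-0.377936111 - (-1.511744444)|
E_photon = 1.133808 eV

This energy is carried away by the emitted photon.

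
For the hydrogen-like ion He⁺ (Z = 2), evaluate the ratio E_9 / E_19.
4.456790

Using E_n = -13.6057 Z² / n² eV with Z = 2:

E_9 = -13.6057 × 2² / 9² = -54.4228 / 81 = -0.671886419753 eV
E_19 = -13.6057 × 2² / 19² = -54.4228 / 361 = -0.150755678670 eV

The ratio is:
E_9/E_19 = (-0.671886419753) / (-0.150755678670)
E_9/E_19 = (-54.4228/81) / (-54.4228/361)
E_9/E_19 = 361/81
E_9/E_19 = 4.456790
(Note: the Z² factors cancel in the ratio.)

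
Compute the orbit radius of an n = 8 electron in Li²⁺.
1.12891 nm (or 11.28911 Å)

The Bohr radius formula is:
r_n = n² a₀ / Z

where a₀ = 0.05291772 nm is the Bohr radius.

For Li²⁺ (Z = 3) at n = 8:
r_8 = 8² × 0.05291772 nm / 3
r_8 = 64 × 0.05291772 nm / 3
r_8 = 3.386734 nm / 3
r_8 = 1.12891 nm

The electron orbits at approximately 1.12891 nm from the nucleus.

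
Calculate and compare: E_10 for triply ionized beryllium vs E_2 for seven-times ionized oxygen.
O⁷⁺ at n = 2 (E = -217.6912 eV)

Using E_n = -13.6057 Z² / n² eV:

Be³⁺ (Z = 4) at n = 10:
E = -13.6057 × 4² / 10² = -13.6057 × 16 / 100 = -2.1769120 eV

O⁷⁺ (Z = 8) at n = 2:
E = -13.6057 × 8² / 2² = -13.6057 × 64 / 4 = -217.6912000 eV

Since -217.6912000 eV < -2.1769120 eV,
O⁷⁺ at n = 2 is more tightly bound (requires more energy to ionize).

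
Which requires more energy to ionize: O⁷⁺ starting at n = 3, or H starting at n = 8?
O⁷⁺ at n = 3 (E = -96.752 eV)

Using E_n = -13.6057 Z² / n² eV:

O⁷⁺ (Z = 8) at n = 3:
E = -13.6057 × 8² / 3² = -13.6057 × 64 / 9 = -96.751644 eV

H (Z = 1) at n = 8:
E = -13.6057 × 1² / 8² = -13.6057 × 1 / 64 = -0.212589 eV

Since -96.751644 eV < -0.212589 eV,
O⁷⁺ at n = 3 is more tightly bound (requires more energy to ionize).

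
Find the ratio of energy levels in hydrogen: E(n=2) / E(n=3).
2.25000

Using E_n = -13.6057 Z² / n² eV with Z = 1:

E_2 = -13.6057 / 2² = -13.6057 / 4 = -3.40142500000 eV
E_3 = -13.6057 / 3² = -13.6057 / 9 = -1.51174444444 eV

The ratio is:
E_2/E_3 = (-3.40142500000) / (-1.51174444444)
E_2/E_3 = (-13.6057/4) / (-13.6057/9)
E_2/E_3 = 9/4
E_2/E_3 = 2.25000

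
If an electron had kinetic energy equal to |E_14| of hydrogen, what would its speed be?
1.5626e+05 m/s (or 0.052124% of c)

The binding energy at n = 14 for hydrogen is:
E_14 = -13.6057/14² = -0.069416837 eV
|E_14| = 0.069416837 eV

Convert to Joules:
KE = 0.069416837 eV × (1.602177 × 10⁻¹⁹ J/eV) = 1.112181e-20 J

Using KE = ½mv²:
v = √(2·KE/m_e)
v = √(2 × 1.112181e-20 J / 9.10938 × 10⁻³¹ kg)
v = 1.5626e+05 m/s

This is approximately 0.052124% the speed of light.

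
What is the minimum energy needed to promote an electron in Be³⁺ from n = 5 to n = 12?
7.1959 eV

The energy levels of a hydrogen-like atom are E_n = -13.6057 Z² eV / n².

Energy at n = 5: E_5 = -13.6057 × 4² / 5² = -8.7076480 eV
Energy at n = 12: E_12 = -13.6057 × 4² / 12² = -1.5117444 eV

The excitation energy is the difference:
ΔE = E_12 - E_5
ΔE = -1.5117444 - (-8.7076480)
ΔE = 7.1959 eV

Since this is positive, energy must be absorbed (photon absorption).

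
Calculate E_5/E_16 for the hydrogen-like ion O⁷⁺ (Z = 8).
10.2400

Using E_n = -13.6057 Z² / n² eV with Z = 8:

E_5 = -13.6057 × 8² / 5² = -870.7648 / 25 = -34.8305920000 eV
E_16 = -13.6057 × 8² / 16² = -870.7648 / 256 = -3.4014250000 eV

The ratio is:
E_5/E_16 = (-34.8305920000) / (-3.4014250000)
E_5/E_16 = (-870.7648/25) / (-870.7648/256)
E_5/E_16 = 256/25
E_5/E_16 = 10.2400
(Note: the Z² factors cancel in the ratio.)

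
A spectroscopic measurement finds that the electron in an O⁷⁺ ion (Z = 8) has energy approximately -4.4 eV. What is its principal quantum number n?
n = 14

The exact energy levels follow E_n = -13.6057 Z² / n² eV with Z = 8.

The measured value (-4.4 eV) is reported to only 2 significant figures, so we must test candidate n values and see which one matches to that precision.

Candidate energies:
  n = 12:  E = -13.6057 × 8² / 12² = -6.04698 eV
  n = 13:  E = -13.6057 × 8² / 13² = -5.15245 eV
  n = 14:  E = -13.6057 × 8² / 14² = -4.44268 eV  ← matches
  n = 15:  E = -13.6057 × 8² / 15² = -3.87007 eV
  n = 16:  E = -13.6057 × 8² / 16² = -3.40143 eV

Checking against the measurement of -4.4 eV (2 sig figs), only n = 14 agrees:
E_14 = -4.44268 eV, which rounds to -4.4 eV ✓

Therefore n = 14.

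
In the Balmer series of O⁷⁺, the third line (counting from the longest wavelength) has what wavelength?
6.78025 nm

The lines of a series are numbered from the longest wavelength (smallest ΔE) outward; the third line is the transition from n = n_f + 3 to n_f.
The Balmer series has all transitions ending at n_f = 2.

For O⁷⁺ (Z = 8), the third line (γ-line) is the jump from n = 5 to n = 2:
E_5 = -13.6057 × 8² / 5² = -34.8305920 eV
E_2 = -13.6057 × 8² / 2² = -217.6912000 eV
ΔE = E_5 - E_2 = 182.8606080 eV

λ = hc/E = 1239.84 eV·nm / 182.8606080 eV
λ = 6.78025 nm

This is the γ-line of the Balmer series in O⁷⁺.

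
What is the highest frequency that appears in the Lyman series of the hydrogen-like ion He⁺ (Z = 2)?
1.32e+16 Hz

The series limit corresponds to the transition from n = ∞ to n = 1.
This is the highest energy (shortest wavelength) transition in the Lyman series.

E_∞ = 0 eV
E_1 = -13.6057 × 2² / 1² = -54.4228000 eV

Energy at series limit:
ΔE = E_∞ - E_1 = 0 - (-54.4228000) = 54.4228000 eV
E = 54.4228000 eV × (1.602177 × 10⁻¹⁹ J/eV) = 8.7195e-18 J
f = E/h = 8.7195e-18 J / (6.62607 × 10⁻³⁴ J·s) = 1.32e+16 Hz

This energy equals the ionization energy from the n = 1 state of He⁺.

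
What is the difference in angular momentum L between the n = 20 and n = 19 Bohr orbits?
1.055e-34 J·s (or 1ℏ)

In the Bohr model, L_n = nℏ where ℏ = 1.05457e-34 J·s.

L_20 = 20ℏ = 2.10914e-33 J·s
L_19 = 19ℏ = 2.00368e-33 J·s

ΔL = L_20 - L_19 = (20 - 19)ℏ = 1ℏ
ΔL = 1 × 1.05457e-34 J·s = 1.055e-34 J·s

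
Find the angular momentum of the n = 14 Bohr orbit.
1.476e-33 J·s (or 14ℏ)

In the Bohr model, angular momentum is quantized:
L = nℏ

where ℏ = h/(2π) = 1.05457e-34 J·s

For n = 14:
L = 14 × 1.05457e-34 J·s
L = 1.476e-33 J·s

This can also be written as L = 14ℏ.
The angular momentum is an integer multiple of the reduced Planck constant.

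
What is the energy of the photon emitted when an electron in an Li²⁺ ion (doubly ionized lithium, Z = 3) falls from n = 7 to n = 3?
11.107 eV

The energy levels are E_n = -13.6057 Z² eV / n².

Energy at n = 7: E_7 = -13.6057 × 3² / 7² = -2.499006 eV
Energy at n = 3: E_3 = -13.6057 × 3² / 3² = -13.605700 eV

For emission (electron falling to lower state), the photon energy is:
E_photon = E_7 - E_3 = |-2.499006 - (-13.605700)|
E_photon = 11.107 eV

This energy is carried away by the emitted photon.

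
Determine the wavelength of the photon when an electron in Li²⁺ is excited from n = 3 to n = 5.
142.3852 nm

First, find the transition energy using E_n = -13.6057 Z² / n² eV:
E_3 = -13.6057 × 3² / 3² = -13.60570000 eV
E_5 = -13.6057 × 3² / 5² = -4.89805200 eV

Photon energy: |ΔE| = |E_5 - E_3| = 8.70764800 eV

Convert to wavelength using E = hc/λ with hc = 1239.84 eV·nm:
λ = hc/E = 1239.84 eV·nm / 8.70764800 eV
λ = 142.3852 nm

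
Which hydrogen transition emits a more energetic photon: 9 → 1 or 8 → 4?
9 → 1

Calculate the energy for each transition:

Transition 9 → 1:
ΔE₁ = |E_1 - E_9| = |-13.6057/1² - (-13.6057/9²)|
ΔE₁ = |-13.605700000 - (-0.167971605)| = 13.437728 eV

Transition 8 → 4:
ΔE₂ = |E_4 - E_8| = |-13.6057/4² - (-13.6057/8²)|
ΔE₂ = |-0.850356250 - (-0.212589063)| = 0.637767 eV

Since 13.437728 eV > 0.637767 eV, the transition 9 → 1 emits the more energetic photon.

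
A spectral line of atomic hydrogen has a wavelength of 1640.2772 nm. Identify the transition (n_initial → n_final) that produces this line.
n = 12 → n = 4

First, find the photon energy from the wavelength (hc = 1239.84 eV·nm):
E = hc/λ = 1239.84 eV·nm / 1640.2772 nm = 0.75587224 eV

The energy levels of hydrogen satisfy E_n = -13.6057 / n² eV, so an emission n_i → n_f releases
ΔE = 13.6057 × (1/n_f² − 1/n_i²) eV.

Setting ΔE equal to the photon energy:
1/n_f² − 1/n_i² = 0.75587224 / 13.6057 = 0.055555557

Since 1/n_i² must be positive, we need 1/n_f² > 0.055555557, i.e. n_f ≤ 4. For each allowed n_f, solve n_i = (1/n_f² − 0.055555557)^(−1/2) and check whether it is a whole number:
  n_f = 1: 1/n_i² = 1.000000000 − 0.055555557 = 0.944444443 → n_i = 1.029  (not an integer) ✗
  n_f = 2: 1/n_i² = 0.250000000 − 0.055555557 = 0.194444443 → n_i = 2.268  (not an integer) ✗
  n_f = 3: 1/n_i² = 0.111111111 − 0.055555557 = 0.055555554 → n_i = 4.243  (not an integer) ✗
  n_f = 4: 1/n_i² = 0.062500000 − 0.055555557 = 0.006944443 → n_i = 12.000  → integer, n_i = 12 ✓

Only n_f = 4 gives an integer upper level, n_i = 12.

The transition is from n = 12 to n = 4 (emission).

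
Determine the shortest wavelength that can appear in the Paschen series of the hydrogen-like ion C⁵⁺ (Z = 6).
22.782 nm

The series limit corresponds to the transition from n = ∞ to n = 3.
This is the highest energy (shortest wavelength) transition in the Paschen series.

E_∞ = 0 eV
E_3 = -13.6057 × 6² / 3² = -54.42280 eV

Energy at series limit:
ΔE = E_∞ - E_3 = 0 - (-54.42280) = 54.42280 eV
λ = hc/E = 1239.84 eV·nm / 54.42280 eV = 22.782 nm

This energy equals the ionization energy from the n = 3 state of C⁵⁺.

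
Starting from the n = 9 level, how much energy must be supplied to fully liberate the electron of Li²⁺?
1.512 eV

The ionization energy is the energy needed to remove the electron completely (n → ∞).

For a hydrogen-like ion with Z = 3, E_n = -13.6057 Z² / n² eV.

At n = 9: E_9 = -13.6057 × 3² / 9² = -1.511744 eV
At n = ∞: E_∞ = 0 eV

Ionization energy = E_∞ - E_9 = 0 - (-1.511744) = 1.511744 eV
Ionization energy ≈ 1.512 eV

This is also called the binding energy of the electron in state n = 9.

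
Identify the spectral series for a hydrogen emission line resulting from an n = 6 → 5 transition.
Pfund series

The spectral series in hydrogen are named based on the final (lower) energy level:
- Lyman series: n_final = 1 (ultraviolet)
- Balmer series: n_final = 2 (visible/near-UV)
- Paschen series: n_final = 3 (infrared)
- Brackett series: n_final = 4 (infrared)
- Pfund series: n_final = 5 (far infrared)

Since this transition ends at n = 5, it belongs to the Pfund series.

For reference, this 6 → 5 line has photon energy
ΔE = 13.6057 eV × (1/5² - 1/6²) = 0.1662918889 eV,
corresponding to wavelength λ = hc/ΔE = 1239.84 eV·nm / 0.1662918889 eV = 7455.8056 nm in the far infrared region.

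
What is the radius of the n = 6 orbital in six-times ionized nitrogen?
0.27215 nm (or 2.72148 Å)

The Bohr radius formula is:
r_n = n² a₀ / Z

where a₀ = 0.05291772 nm is the Bohr radius.

For N⁶⁺ (Z = 7) at n = 6:
r_6 = 6² × 0.05291772 nm / 7
r_6 = 36 × 0.05291772 nm / 7
r_6 = 1.905038 nm / 7
r_6 = 0.27215 nm

The electron orbits at approximately 0.27215 nm from the nucleus.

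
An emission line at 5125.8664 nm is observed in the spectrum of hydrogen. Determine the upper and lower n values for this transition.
n = 10 → n = 6

First, find the photon energy from the wavelength (hc = 1239.84 eV·nm):
E = hc/λ = 1239.84 eV·nm / 5125.8664 nm = 0.24187911 eV

The energy levels of hydrogen satisfy E_n = -13.6057 / n² eV, so an emission n_i → n_f releases
ΔE = 13.6057 × (1/n_f² − 1/n_i²) eV.

Setting ΔE equal to the photon energy:
1/n_f² − 1/n_i² = 0.24187911 / 13.6057 = 0.017777778

Since 1/n_i² must be positive, we need 1/n_f² > 0.017777778, i.e. n_f ≤ 7. For each allowed n_f, solve n_i = (1/n_f² − 0.017777778)^(−1/2) and check whether it is a whole number:
  n_f = 1: 1/n_i² = 1.000000000 − 0.017777778 = 0.982222222 → n_i = 1.009  (not an integer) ✗
  n_f = 2: 1/n_i² = 0.250000000 − 0.017777778 = 0.232222222 → n_i = 2.075  (not an integer) ✗
  n_f = 3: 1/n_i² = 0.111111111 − 0.017777778 = 0.093333333 → n_i = 3.273  (not an integer) ✗
  n_f = 4: 1/n_i² = 0.062500000 − 0.017777778 = 0.044722222 → n_i = 4.729  (not an integer) ✗
  n_f = 5: 1/n_i² = 0.040000000 − 0.017777778 = 0.022222222 → n_i = 6.708  (not an integer) ✗
  n_f = 6: 1/n_i² = 0.027777778 − 0.017777778 = 0.010000000 → n_i = 10.000  → integer, n_i = 10 ✓
  n_f = 7: 1/n_i² = 0.020408163 − 0.017777778 = 0.002630385 → n_i = 19.498  (not an integer) ✗

Only n_f = 6 gives an integer upper level, n_i = 10.

The transition is from n = 10 to n = 6 (emission).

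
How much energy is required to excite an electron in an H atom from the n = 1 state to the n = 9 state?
13.4377 eV

The energy levels of a hydrogen-like atom are E_n = -13.6057 eV / n².

Energy at n = 1: E_1 = -13.6057 / 1² = -13.6057000 eV
Energy at n = 9: E_9 = -13.6057 / 9² = -0.1679716 eV

The excitation energy is the difference:
ΔE = E_9 - E_1
ΔE = -0.1679716 - (-13.6057000)
ΔE = 13.4377 eV

Since this is positive, energy must be absorbed (photon absorption).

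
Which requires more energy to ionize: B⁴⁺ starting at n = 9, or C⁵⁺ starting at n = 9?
C⁵⁺ at n = 9 (E = -6.047 eV)

Using E_n = -13.6057 Z² / n² eV:

B⁴⁺ (Z = 5) at n = 9:
E = -13.6057 × 5² / 9² = -13.6057 × 25 / 81 = -4.199290 eV

C⁵⁺ (Z = 6) at n = 9:
E = -13.6057 × 6² / 9² = -13.6057 × 36 / 81 = -6.046978 eV

Since -6.046978 eV < -4.199290 eV,
C⁵⁺ at n = 9 is more tightly bound (requires more energy to ionize).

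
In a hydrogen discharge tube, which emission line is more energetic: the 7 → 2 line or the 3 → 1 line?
3 → 1

Calculate the energy for each transition:

Transition 7 → 2:
ΔE₁ = |E_2 - E_7| = |-13.6057/2² - (-13.6057/7²)|
ΔE₁ = |-3.401425000 - (-0.277667347)| = 3.123758 eV

Transition 3 → 1:
ΔE₂ = |E_1 - E_3| = |-13.6057/1² - (-13.6057/3²)|
ΔE₂ = |-13.605700000 - (-1.511744444)| = 12.093956 eV

Since 12.093956 eV > 3.123758 eV, the transition 3 → 1 emits the more energetic photon.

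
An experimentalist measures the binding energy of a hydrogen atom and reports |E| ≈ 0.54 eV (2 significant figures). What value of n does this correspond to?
n = 5

The exact energy levels follow E_n = -13.6057 eV / n².

The measured value (-0.54 eV) is reported to only 2 significant figures, so we must test candidate n values and see which one matches to that precision.

Candidate energies:
  n = 3:  E = -13.6057/3² = -1.51174 eV
  n = 4:  E = -13.6057/4² = -0.85036 eV
  n = 5:  E = -13.6057/5² = -0.54423 eV  ← matches
  n = 6:  E = -13.6057/6² = -0.37794 eV
  n = 7:  E = -13.6057/7² = -0.27767 eV

Checking against the measurement of -0.54 eV (2 sig figs), only n = 5 agrees:
E_5 = -0.54423 eV, which rounds to -0.54 eV ✓

Therefore n = 5.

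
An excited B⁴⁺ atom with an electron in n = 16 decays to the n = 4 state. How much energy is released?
19.93022 eV

The energy levels are E_n = -13.6057 Z² eV / n².

Energy at n = 16: E_16 = -13.6057 × 5² / 16² = -1.32868164 eV
Energy at n = 4: E_4 = -13.6057 × 5² / 4² = -21.25890625 eV

For emission (electron falling to lower state), the photon energy is:
E_photon = E_16 - E_4 = |-1.32868164 - (-21.25890625)|
E_photon = 19.93022 eV

This energy is carried away by the emitted photon.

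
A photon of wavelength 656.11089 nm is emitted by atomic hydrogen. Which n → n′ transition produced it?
n = 3 → n = 2

First, find the photon energy from the wavelength (hc = 1239.84 eV·nm):
E = hc/λ = 1239.84 eV·nm / 656.11089 nm = 1.8896806 eV

The energy levels of hydrogen satisfy E_n = -13.6057 / n² eV, so an emission n_i → n_f releases
ΔE = 13.6057 × (1/n_f² − 1/n_i²) eV.

Setting ΔE equal to the photon energy:
1/n_f² − 1/n_i² = 1.8896806 / 13.6057 = 0.13888889

Since 1/n_i² must be positive, we need 1/n_f² > 0.13888889, i.e. n_f ≤ 2. For each allowed n_f, solve n_i = (1/n_f² − 0.13888889)^(−1/2) and check whether it is a whole number:
  n_f = 1: 1/n_i² = 1.00000000 − 0.13888889 = 0.86111111 → n_i = 1.078  (not an integer) ✗
  n_f = 2: 1/n_i² = 0.25000000 − 0.13888889 = 0.11111111 → n_i = 3.000  → integer, n_i = 3 ✓

Only n_f = 2 gives an integer upper level, n_i = 3.

The transition is from n = 3 to n = 2 (emission).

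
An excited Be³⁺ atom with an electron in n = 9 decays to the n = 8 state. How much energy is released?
0.713879 eV

The energy levels are E_n = -13.6057 Z² eV / n².

Energy at n = 9: E_9 = -13.6057 × 4² / 9² = -2.687545679 eV
Energy at n = 8: E_8 = -13.6057 × 4² / 8² = -3.401425000 eV

For emission (electron falling to lower state), the photon energy is:
E_photon = E_9 - E_8 = |-2.687545679 - (-3.401425000)|
E_photon = 0.713879 eV

This energy is carried away by the emitted photon.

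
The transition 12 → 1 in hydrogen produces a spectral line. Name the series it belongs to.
Lyman series

The spectral series in hydrogen are named based on the final (lower) energy level:
- Lyman series: n_final = 1 (ultraviolet)
- Balmer series: n_final = 2 (visible/near-UV)
- Paschen series: n_final = 3 (infrared)
- Brackett series: n_final = 4 (infrared)
- Pfund series: n_final = 5 (far infrared)

Since this transition ends at n = 1, it belongs to the Lyman series.

For reference, this 12 → 1 line has photon energy
ΔE = 13.6057 eV × (1/1² - 1/12²) = 13.51122 eV,
corresponding to wavelength λ = hc/ΔE = 1239.84 eV·nm / 13.51122 eV = 91.764 nm in the ultraviolet region.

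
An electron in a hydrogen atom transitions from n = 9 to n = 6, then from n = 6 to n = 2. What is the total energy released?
3.2335 eV

The energy levels of hydrogen are E_n = -13.6057 / n² eV.

First transition (9 → 6):
ΔE₁ = |E_6 - E_9|
ΔE₁ = |-0.3779361111 - (-0.1679716049)| = 0.2099645 eV

Second transition (6 → 2):
ΔE₂ = |E_2 - E_6|
ΔE₂ = |-3.4014250000 - (-0.3779361111)| = 3.0234889 eV

Total energy released:
E_total = ΔE₁ + ΔE₂ = 0.2099645 + 3.0234889 = 3.2335 eV

Note: This equals the direct transition 9 → 2: 3.2335 eV ✓
Energy is conserved regardless of the path taken.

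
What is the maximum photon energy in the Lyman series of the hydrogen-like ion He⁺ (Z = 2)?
54.423 eV

The series limit corresponds to the transition from n = ∞ to n = 1.
This is the highest energy (shortest wavelength) transition in the Lyman series.

E_∞ = 0 eV
E_1 = -13.6057 × 2² / 1² = -54.423 eV

Energy at series limit:
ΔE = E_∞ - E_1 = 0 - (-54.423) = 54.423 eV

This energy equals the ionization energy from the n = 1 state of He⁺.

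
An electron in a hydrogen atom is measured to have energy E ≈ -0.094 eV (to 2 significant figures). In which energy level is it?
n = 12

The exact energy levels follow E_n = -13.6057 eV / n².

The measured value (-0.094 eV) is reported to only 2 significant figures, so we must test candidate n values and see which one matches to that precision.

Candidate energies:
  n = 10:  E = -13.6057/10² = -0.13606 eV
  n = 11:  E = -13.6057/11² = -0.11244 eV
  n = 12:  E = -13.6057/12² = -0.09448 eV  ← matches
  n = 13:  E = -13.6057/13² = -0.08051 eV
  n = 14:  E = -13.6057/14² = -0.06942 eV

Checking against the measurement of -0.094 eV (2 sig figs), only n = 12 agrees:
E_12 = -0.09448 eV, which rounds to -0.094 eV ✓

Therefore n = 12.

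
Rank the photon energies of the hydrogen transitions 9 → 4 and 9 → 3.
9 → 3

Calculate the energy for each transition:

Transition 9 → 4:
ΔE₁ = |E_4 - E_9| = |-13.6057/4² - (-13.6057/9²)|
ΔE₁ = |-0.85035625000 - (-0.16797160494)| = 0.68238465 eV

Transition 9 → 3:
ΔE₂ = |E_3 - E_9| = |-13.6057/3² - (-13.6057/9²)|
ΔE₂ = |-1.51174444444 - (-0.16797160494)| = 1.34377284 eV

Since 1.34377284 eV > 0.68238465 eV, the transition 9 → 3 emits the more energetic photon.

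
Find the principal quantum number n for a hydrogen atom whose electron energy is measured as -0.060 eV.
n = 15

The exact energy levels follow E_n = -13.6057 eV / n².

The measured value (-0.060 eV) is reported to only 2 significant figures, so we must test candidate n values and see which one matches to that precision.

Candidate energies:
  n = 13:  E = -13.6057/13² = -0.08051 eV
  n = 14:  E = -13.6057/14² = -0.06942 eV
  n = 15:  E = -13.6057/15² = -0.06047 eV  ← matches
  n = 16:  E = -13.6057/16² = -0.05315 eV
  n = 17:  E = -13.6057/17² = -0.04708 eV

Checking against the measurement of -0.060 eV (2 sig figs), only n = 15 agrees:
E_15 = -0.06047 eV, which rounds to -0.060 eV ✓

Therefore n = 15.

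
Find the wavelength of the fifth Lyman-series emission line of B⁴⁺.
3.74921 nm

The lines of a series are numbered from the longest wavelength (smallest ΔE) outward; the fifth line is the transition from n = n_f + 5 to n_f.
The Lyman series has all transitions ending at n_f = 1.

For B⁴⁺ (Z = 5), the fifth line (ε-line) is the jump from n = 6 to n = 1:
E_6 = -13.6057 × 5² / 6² = -9.4484028 eV
E_1 = -13.6057 × 5² / 1² = -340.1425000 eV
ΔE = E_6 - E_1 = 330.6940972 eV

λ = hc/E = 1239.84 eV·nm / 330.6940972 eV
λ = 3.74921 nm

This is the ε-line of the Lyman series in B⁴⁺.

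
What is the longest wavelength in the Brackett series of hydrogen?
4050.06725 nm

The longest wavelength corresponds to the smallest energy transition in the series.
The Brackett series has all transitions ending at n_f = 4.

For H, the first line (α-line) is the jump from n = 5 to n = 4:
E_5 = -13.6057 / 5² = -0.54422800000 eV
E_4 = -13.6057 / 4² = -0.85035625000 eV
ΔE = E_5 - E_4 = 0.30612825000 eV

λ = hc/E = 1239.84 eV·nm / 0.30612825000 eV
λ = 4050.06725 nm

This is the α-line of the Brackett series in H.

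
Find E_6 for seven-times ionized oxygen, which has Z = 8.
-24.19 eV

For hydrogen-like ions, the energy levels scale with Z²:
E_n = -13.6057 Z² / n² eV

For O⁷⁺ (Z = 8) at n = 6:
E_6 = -13.6057 × 8² / 6²
E_6 = -13.6057 × 64 / 36
E_6 = -870.7648 / 36
E_6 = -24.19 eV

The energy is 64 times more negative than hydrogen at the same n due to the stronger nuclear charge.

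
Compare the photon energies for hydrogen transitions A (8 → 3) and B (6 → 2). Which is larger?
6 → 2

Calculate the energy for each transition:

Transition 8 → 3:
ΔE₁ = |E_3 - E_8| = |-13.6057/3² - (-13.6057/8²)|
ΔE₁ = |-1.511744444444 - (-0.212589062500)| = 1.299155382 eV

Transition 6 → 2:
ΔE₂ = |E_2 - E_6| = |-13.6057/2² - (-13.6057/6²)|
ΔE₂ = |-3.401425000000 - (-0.377936111111)| = 3.023488889 eV

Since 3.023488889 eV > 1.299155382 eV, the transition 6 → 2 emits the more energetic photon.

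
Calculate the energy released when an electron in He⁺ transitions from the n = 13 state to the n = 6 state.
1.19 eV

The energy levels are E_n = -13.6057 Z² eV / n².

Energy at n = 13: E_13 = -13.6057 × 2² / 13² = -0.32203 eV
Energy at n = 6: E_6 = -13.6057 × 2² / 6² = -1.51174 eV

For emission (electron falling to lower state), the photon energy is:
E_photon = E_13 - E_6 = |-0.32203 - (-1.51174)|
E_photon = 1.19 eV

This energy is carried away by the emitted photon.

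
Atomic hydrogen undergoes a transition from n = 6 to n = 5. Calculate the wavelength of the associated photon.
7455.81 nm

First, find the transition energy using E_n = -13.6057 / n² eV:
E_6 = -13.6057 / 6² = -0.37793611 eV
E_5 = -13.6057 / 5² = -0.54422800 eV

Photon energy: |ΔE| = |E_5 - E_6| = 0.16629189 eV

Convert to wavelength using E = hc/λ with hc = 1239.84 eV·nm:
λ = hc/E = 1239.84 eV·nm / 0.16629189 eV
λ = 7455.81 nm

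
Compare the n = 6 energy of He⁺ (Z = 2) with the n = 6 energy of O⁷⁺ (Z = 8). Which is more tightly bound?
O⁷⁺ at n = 6 (E = -24.187911 eV)

Using E_n = -13.6057 Z² / n² eV:

He⁺ (Z = 2) at n = 6:
E = -13.6057 × 2² / 6² = -13.6057 × 4 / 36 = -1.511744444 eV

O⁷⁺ (Z = 8) at n = 6:
E = -13.6057 × 8² / 6² = -13.6057 × 64 / 36 = -24.187911111 eV

Since -24.187911111 eV < -1.511744444 eV,
O⁷⁺ at n = 6 is more tightly bound (requires more energy to ionize).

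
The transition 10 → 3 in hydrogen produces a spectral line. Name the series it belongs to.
Paschen series

The spectral series in hydrogen are named based on the final (lower) energy level:
- Lyman series: n_final = 1 (ultraviolet)
- Balmer series: n_final = 2 (visible/near-UV)
- Paschen series: n_final = 3 (infrared)
- Brackett series: n_final = 4 (infrared)
- Pfund series: n_final = 5 (far infrared)

Since this transition ends at n = 3, it belongs to the Paschen series.

For reference, this 10 → 3 line has photon energy
ΔE = 13.6057 eV × (1/3² - 1/10²) = 1.375687 eV,
corresponding to wavelength λ = hc/ΔE = 1239.84 eV·nm / 1.375687 eV = 901.25 nm in the infrared region.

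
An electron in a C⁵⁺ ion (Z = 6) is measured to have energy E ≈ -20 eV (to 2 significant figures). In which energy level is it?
n = 5

The exact energy levels follow E_n = -13.6057 Z² / n² eV with Z = 6.

The measured value (-20 eV) is reported to only 2 significant figures, so we must test candidate n values and see which one matches to that precision.

Candidate energies:
  n = 3:  E = -13.6057 × 6² / 3² = -54.42280 eV
  n = 4:  E = -13.6057 × 6² / 4² = -30.61283 eV
  n = 5:  E = -13.6057 × 6² / 5² = -19.59221 eV  ← matches
  n = 6:  E = -13.6057 × 6² / 6² = -13.60570 eV
  n = 7:  E = -13.6057 × 6² / 7² = -9.99602 eV

Checking against the measurement of -20 eV (2 sig figs), only n = 5 agrees:
E_5 = -19.59221 eV, which rounds to -20 eV ✓

Therefore n = 5.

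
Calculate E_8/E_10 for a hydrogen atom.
1.5625

Using E_n = -13.6057 Z² / n² eV with Z = 1:

E_8 = -13.6057 / 8² = -13.6057 / 64 = -0.21258906 eV
E_10 = -13.6057 / 10² = -13.6057 / 100 = -0.13605700 eV

The ratio is:
E_8/E_10 = (-0.21258906) / (-0.13605700)
E_8/E_10 = (-13.6057/64) / (-13.6057/100)
E_8/E_10 = 100/64
E_8/E_10 = 1.5625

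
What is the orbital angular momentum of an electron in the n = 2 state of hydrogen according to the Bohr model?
2.11e-34 J·s (or 2ℏ)

In the Bohr model, angular momentum is quantized:
L = nℏ

where ℏ = h/(2π) = 1.0546e-34 J·s

For n = 2:
L = 2 × 1.0546e-34 J·s
L = 2.11e-34 J·s

This can also be written as L = 2ℏ.
The angular momentum is an integer multiple of the reduced Planck constant.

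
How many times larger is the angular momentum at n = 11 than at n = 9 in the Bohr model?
1.222

In the Bohr model, L_n = nℏ, so the ratio is purely the ratio of quantum numbers:

L_11/L_9 = 11ℏ / 9ℏ = 11/9 = 1.222

The angular momentum scales linearly with n.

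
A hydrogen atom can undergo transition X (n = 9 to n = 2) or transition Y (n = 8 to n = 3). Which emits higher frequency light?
9 → 2

Calculate the energy for each transition:

Transition 9 → 2:
ΔE₁ = |E_2 - E_9| = |-13.6057/2² - (-13.6057/9²)|
ΔE₁ = |-3.40142500000 - (-0.16797160494)| = 3.23345340 eV

Transition 8 → 3:
ΔE₂ = |E_3 - E_8| = |-13.6057/3² - (-13.6057/8²)|
ΔE₂ = |-1.51174444444 - (-0.21258906250)| = 1.29915538 eV

Since 3.23345340 eV > 1.29915538 eV, the transition 9 → 2 emits the more energetic photon.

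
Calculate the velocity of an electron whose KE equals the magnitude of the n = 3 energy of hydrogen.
7.2923e+05 m/s (or 0.24325% of c)

The binding energy at n = 3 for hydrogen is:
E_3 = -13.6057/3² = -1.5117444 eV
|E_3| = 1.5117444 eV

Convert to Joules:
KE = 1.5117444 eV × (1.602177 × 10⁻¹⁹ J/eV) = 2.422082e-19 J

Using KE = ½mv²:
v = √(2·KE/m_e)
v = √(2 × 2.422082e-19 J / 9.10938 × 10⁻³¹ kg)
v = 7.2923e+05 m/s

This is approximately 0.24325% the speed of light.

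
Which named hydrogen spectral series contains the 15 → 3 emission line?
Paschen series

The spectral series in hydrogen are named based on the final (lower) energy level:
- Lyman series: n_final = 1 (ultraviolet)
- Balmer series: n_final = 2 (visible/near-UV)
- Paschen series: n_final = 3 (infrared)
- Brackett series: n_final = 4 (infrared)
- Pfund series: n_final = 5 (far infrared)

Since this transition ends at n = 3, it belongs to the Paschen series.

For reference, this 15 → 3 line has photon energy
ΔE = 13.6057 eV × (1/3² - 1/15²) = 1.45127467 eV,
corresponding to wavelength λ = hc/ΔE = 1239.84 eV·nm / 1.45127467 eV = 854.3111 nm in the infrared region.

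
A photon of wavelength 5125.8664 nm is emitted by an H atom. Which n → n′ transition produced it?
n = 10 → n = 6

First, find the photon energy from the wavelength (hc = 1239.84 eV·nm):
E = hc/λ = 1239.84 eV·nm / 5125.8664 nm = 0.24187911 eV

The energy levels of hydrogen satisfy E_n = -13.6057 / n² eV, so an emission n_i → n_f releases
ΔE = 13.6057 × (1/n_f² − 1/n_i²) eV.

Setting ΔE equal to the photon energy:
1/n_f² − 1/n_i² = 0.24187911 / 13.6057 = 0.017777778

Since 1/n_i² must be positive, we need 1/n_f² > 0.017777778, i.e. n_f ≤ 7. For each allowed n_f, solve n_i = (1/n_f² − 0.017777778)^(−1/2) and check whether it is a whole number:
  n_f = 1: 1/n_i² = 1.000000000 − 0.017777778 = 0.982222222 → n_i = 1.009  (not an integer) ✗
  n_f = 2: 1/n_i² = 0.250000000 − 0.017777778 = 0.232222222 → n_i = 2.075  (not an integer) ✗
  n_f = 3: 1/n_i² = 0.111111111 − 0.017777778 = 0.093333333 → n_i = 3.273  (not an integer) ✗
  n_f = 4: 1/n_i² = 0.062500000 − 0.017777778 = 0.044722222 → n_i = 4.729  (not an integer) ✗
  n_f = 5: 1/n_i² = 0.040000000 − 0.017777778 = 0.022222222 → n_i = 6.708  (not an integer) ✗
  n_f = 6: 1/n_i² = 0.027777778 − 0.017777778 = 0.010000000 → n_i = 10.000  → integer, n_i = 10 ✓
  n_f = 7: 1/n_i² = 0.020408163 − 0.017777778 = 0.002630385 → n_i = 19.498  (not an integer) ✗

Only n_f = 6 gives an integer upper level, n_i = 10.

The transition is from n = 10 to n = 6 (emission).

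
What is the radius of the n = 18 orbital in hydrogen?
17.145342 nm (or 171.453416 Å)

The Bohr radius formula is:
r_n = n² a₀ / Z

where a₀ = 0.052917721 nm is the Bohr radius.

For H (Z = 1) at n = 18:
r_18 = 18² × 0.052917721 nm / 1
r_18 = 324 × 0.052917721 nm / 1
r_18 = 17.1453416 nm / 1
r_18 = 17.145342 nm

The electron orbits at approximately 17.145342 nm from the nucleus.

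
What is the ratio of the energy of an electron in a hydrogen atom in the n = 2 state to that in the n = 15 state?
56.250

Using E_n = -13.6057 Z² / n² eV with Z = 1:

E_2 = -13.6057 / 2² = -13.6057 / 4 = -3.401425000 eV
E_15 = -13.6057 / 15² = -13.6057 / 225 = -0.060469778 eV

The ratio is:
E_2/E_15 = (-3.401425000) / (-0.060469778)
E_2/E_15 = (-13.6057/4) / (-13.6057/225)
E_2/E_15 = 225/4
E_2/E_15 = 56.250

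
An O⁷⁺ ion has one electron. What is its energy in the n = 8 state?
-13.606 eV

For hydrogen-like ions, the energy levels scale with Z²:
E_n = -13.6057 Z² / n² eV

For O⁷⁺ (Z = 8) at n = 8:
E_8 = -13.6057 × 8² / 8²
E_8 = -13.6057 × 64 / 64
E_8 = -870.7648 / 64
E_8 = -13.606 eV

The energy is 64 times more negative than hydrogen at the same n due to the stronger nuclear charge.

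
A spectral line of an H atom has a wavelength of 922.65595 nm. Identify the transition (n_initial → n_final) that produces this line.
n = 9 → n = 3

First, find the photon energy from the wavelength (hc = 1239.84 eV·nm):
E = hc/λ = 1239.84 eV·nm / 922.65595 nm = 1.3437728 eV

The energy levels of hydrogen satisfy E_n = -13.6057 / n² eV, so an emission n_i → n_f releases
ΔE = 13.6057 × (1/n_f² − 1/n_i²) eV.

Setting ΔE equal to the photon energy:
1/n_f² − 1/n_i² = 1.3437728 / 13.6057 = 0.098765429

Since 1/n_i² must be positive, we need 1/n_f² > 0.098765429, i.e. n_f ≤ 3. For each allowed n_f, solve n_i = (1/n_f² − 0.098765429)^(−1/2) and check whether it is a whole number:
  n_f = 1: 1/n_i² = 1.000000000 − 0.098765429 = 0.901234571 → n_i = 1.053  (not an integer) ✗
  n_f = 2: 1/n_i² = 0.250000000 − 0.098765429 = 0.151234571 → n_i = 2.571  (not an integer) ✗
  n_f = 3: 1/n_i² = 0.111111111 − 0.098765429 = 0.012345682 → n_i = 9.000  → integer, n_i = 9 ✓

Only n_f = 3 gives an integer upper level, n_i = 9.

The transition is from n = 9 to n = 3 (emission).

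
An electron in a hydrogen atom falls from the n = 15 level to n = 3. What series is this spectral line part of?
Paschen series

The spectral series in hydrogen are named based on the final (lower) energy level:
- Lyman series: n_final = 1 (ultraviolet)
- Balmer series: n_final = 2 (visible/near-UV)
- Paschen series: n_final = 3 (infrared)
- Brackett series: n_final = 4 (infrared)
- Pfund series: n_final = 5 (far infrared)

Since this transition ends at n = 3, it belongs to the Paschen series.

For reference, this 15 → 3 line has photon energy
ΔE = 13.6057 eV × (1/3² - 1/15²) = 1.45127467 eV,
corresponding to wavelength λ = hc/ΔE = 1239.84 eV·nm / 1.45127467 eV = 854.3111 nm in the infrared region.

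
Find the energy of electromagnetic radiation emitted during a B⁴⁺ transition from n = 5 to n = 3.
24.19 eV

The energy levels are E_n = -13.6057 Z² eV / n².

Energy at n = 5: E_5 = -13.6057 × 5² / 5² = -13.60570 eV
Energy at n = 3: E_3 = -13.6057 × 5² / 3² = -37.79361 eV

For emission (electron falling to lower state), the photon energy is:
E_photon = E_5 - E_3 = |-13.60570 - (-37.79361)|
E_photon = 24.19 eV

This energy is carried away by the emitted photon.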